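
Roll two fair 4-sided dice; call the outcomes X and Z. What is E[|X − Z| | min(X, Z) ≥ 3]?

1/2

Outcomes with min(X, Z) ≥ 3: (3,3), (3,4), (4,3), (4,4), each with probability 1/16.
E[|X − Z| | min(X, Z) ≥ 3] = (0 + 1 + 1 + 0) / 4 = 1/2.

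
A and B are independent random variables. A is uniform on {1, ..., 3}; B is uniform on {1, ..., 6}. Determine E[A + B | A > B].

4

Outcomes with A > B: (2,1), (3,1), (3,2), each with probability 1/18.
E[A + B | A > B] = (3 + 4 + 5) / 3 = 4.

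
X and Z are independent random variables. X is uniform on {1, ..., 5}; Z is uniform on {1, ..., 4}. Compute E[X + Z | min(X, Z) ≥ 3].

Outcomes with min(X, Z) ≥ 3: (3,3), (3,4), (4,3), (4,4), (5,3), (5,4), each with probability 1/20.
E[X + Z | min(X, Z) ≥ 3] = (6 + 7 + 7 + 8 + 8 + 9) / 6 = 15/2.

15/2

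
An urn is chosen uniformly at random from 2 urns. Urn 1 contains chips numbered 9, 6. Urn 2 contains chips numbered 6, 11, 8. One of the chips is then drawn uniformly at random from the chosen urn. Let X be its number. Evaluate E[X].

95/12

E[X | urn 1] = (9+6)/2 = 15/2.
E[X | urn 2] = (6+11+8)/3 = 25/3.
By the law of total expectation,
E[X] = (1/2)·(15/2) + (1/2)·(25/3) = 95/12.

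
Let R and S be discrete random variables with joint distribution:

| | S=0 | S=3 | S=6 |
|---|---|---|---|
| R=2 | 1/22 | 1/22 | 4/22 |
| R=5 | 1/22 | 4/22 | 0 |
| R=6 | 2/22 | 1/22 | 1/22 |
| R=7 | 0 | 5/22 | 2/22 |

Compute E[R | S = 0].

P(S = 0) = 2/11.
Σ R·P over the event = 2·(1/22) + 5·(1/22) + 6·(2/22) = 19/22.
E[R | S = 0] = (19/22) / (2/11) = 19/4.

19/4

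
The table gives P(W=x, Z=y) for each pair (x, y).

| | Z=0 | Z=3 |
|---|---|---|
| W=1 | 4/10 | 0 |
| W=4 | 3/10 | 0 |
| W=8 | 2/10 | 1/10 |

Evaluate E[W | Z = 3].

P(Z = 3) = 1/10.
Σ W·P over the event = 8·(1/10) = 4/5.
E[W | Z = 3] = (4/5) / (1/10) = 8.

8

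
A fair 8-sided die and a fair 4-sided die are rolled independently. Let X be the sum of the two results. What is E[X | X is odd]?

7

P(X is odd) = 1/2.
Σ over the event: 3·1/16 + 5·1/8 + 7·1/8 + 9·1/8 + 11·1/16 = 7/2.
E[X | X is odd] = (7/2) / (1/2) = 7.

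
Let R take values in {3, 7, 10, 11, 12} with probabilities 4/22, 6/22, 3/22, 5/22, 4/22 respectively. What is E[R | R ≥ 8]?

133/12

P(R ≥ 8) = 6/11.
Σ over the event: 10·3/22 + 11·5/22 + 12·2/11 = 133/22.
E[R | R ≥ 8] = (133/22) / (6/11) = 133/12.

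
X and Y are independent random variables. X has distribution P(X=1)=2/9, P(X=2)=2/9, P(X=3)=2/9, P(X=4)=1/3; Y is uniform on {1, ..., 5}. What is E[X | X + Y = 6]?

8/3

P(X + Y = 6) = 1/5.
Summing X·P(x,y) over outcomes with X + Y = 6 gives 8/15.
E[X | X + Y = 6] = (8/15) / (1/5) = 8/3.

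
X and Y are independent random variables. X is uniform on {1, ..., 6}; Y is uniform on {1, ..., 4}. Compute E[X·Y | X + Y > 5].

P(X + Y > 5) = 7/12.
Summing XY·P(x,y) over outcomes with X + Y > 5 gives 175/24.
E[X·Y | X + Y > 5] = (175/24) / (7/12) = 25/2.

25/2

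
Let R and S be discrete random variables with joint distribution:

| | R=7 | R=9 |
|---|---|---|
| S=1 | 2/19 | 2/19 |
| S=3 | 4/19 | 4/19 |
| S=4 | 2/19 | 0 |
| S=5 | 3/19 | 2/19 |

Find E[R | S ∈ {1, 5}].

71/9

P(S ∈ {1, 5}) = 9/19.
Σ R·P over the event = 7·(2/19) + 7·(3/19) + 9·(2/19) + 9·(2/19) = 71/19.
E[R | S ∈ {1, 5}] = (71/19) / (9/19) = 71/9.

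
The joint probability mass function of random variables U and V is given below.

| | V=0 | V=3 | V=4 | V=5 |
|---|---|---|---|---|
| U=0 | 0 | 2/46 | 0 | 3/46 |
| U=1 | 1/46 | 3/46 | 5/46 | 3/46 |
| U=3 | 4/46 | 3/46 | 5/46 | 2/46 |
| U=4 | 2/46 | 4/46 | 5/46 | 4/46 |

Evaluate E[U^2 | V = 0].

P(V = 0) = 7/46.
Σ U^2·P over the event = 1·(1/46) + 9·(4/46) + 16·(2/46) = 3/2.
E[U^2 | V = 0] = (3/2) / (7/46) = 69/7.

69/7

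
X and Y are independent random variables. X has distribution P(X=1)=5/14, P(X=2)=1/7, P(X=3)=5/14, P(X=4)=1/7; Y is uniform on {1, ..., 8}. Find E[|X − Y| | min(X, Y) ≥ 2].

148/63

P(min(X, Y) ≥ 2) = 9/16.
Summing |X−Y|·P(x,y) over outcomes with min(X, Y) ≥ 2 gives 37/28.
E[|X − Y| | min(X, Y) ≥ 2] = (37/28) / (9/16) = 148/63.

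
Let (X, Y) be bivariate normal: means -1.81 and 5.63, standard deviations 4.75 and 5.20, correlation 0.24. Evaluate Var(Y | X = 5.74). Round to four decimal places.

25.4825

The conditional variance in a bivariate normal is σ_Y²(1 − ρ²), independent of x.
Var(Y | X=5.74) = (5.20)²·(1 − (0.24)²) = 27.04·0.9424 = 25.4825.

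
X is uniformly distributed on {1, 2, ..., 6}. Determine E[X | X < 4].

Given X < 4, X is equally likely to be any of {1, 2, 3}.
E[X | X < 4] = (1 + 2 + 3) / 3 = 2.

2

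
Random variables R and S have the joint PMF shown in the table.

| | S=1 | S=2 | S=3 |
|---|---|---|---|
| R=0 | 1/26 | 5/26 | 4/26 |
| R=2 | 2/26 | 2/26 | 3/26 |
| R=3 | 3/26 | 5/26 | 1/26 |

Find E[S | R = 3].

P(R = 3) = 9/26.
Σ S·P over the event = 1·(3/26) + 2·(5/26) + 3·(1/26) = 8/13.
E[S | R = 3] = (8/13) / (9/26) = 16/9.

16/9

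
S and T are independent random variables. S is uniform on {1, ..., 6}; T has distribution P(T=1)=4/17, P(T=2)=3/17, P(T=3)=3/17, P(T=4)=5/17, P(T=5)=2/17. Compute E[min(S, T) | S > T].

P(S > T) = 53/102.
Summing min(S,T)·P(x,y) over outcomes with S > T gives 121/102.
E[min(S, T) | S > T] = (121/102) / (53/102) = 121/53.

121/53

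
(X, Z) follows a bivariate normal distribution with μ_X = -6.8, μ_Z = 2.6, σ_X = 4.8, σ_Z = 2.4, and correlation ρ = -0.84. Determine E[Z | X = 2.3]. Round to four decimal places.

For a bivariate normal, E[Z | X=x] = μ_Z + ρ·(σ_Z/σ_X)·(x − μ_X).
E[Z | X=2.3] = 2.6 + (-0.84)·(2.4/4.8)·(2.3 − (-6.8)) = 2.6 + (-0.42)·(9.1) = -1.2220.

-1.2220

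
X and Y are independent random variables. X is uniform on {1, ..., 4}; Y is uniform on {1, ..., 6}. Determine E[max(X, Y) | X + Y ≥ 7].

51/10

P(X + Y ≥ 7) = 5/12.
Summing max(X,Y)·P(x,y) over outcomes with X + Y ≥ 7 gives 17/8.
E[max(X, Y) | X + Y ≥ 7] = (17/8) / (5/12) = 51/10.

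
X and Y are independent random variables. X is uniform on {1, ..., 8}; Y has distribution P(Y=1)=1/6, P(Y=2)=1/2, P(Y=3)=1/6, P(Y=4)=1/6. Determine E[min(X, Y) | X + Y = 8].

7/3

P(X + Y = 8) = 1/8.
Summing min(X,Y)·P(x,y) over outcomes with X + Y = 8 gives 7/24.
E[min(X, Y) | X + Y = 8] = (7/24) / (1/8) = 7/3.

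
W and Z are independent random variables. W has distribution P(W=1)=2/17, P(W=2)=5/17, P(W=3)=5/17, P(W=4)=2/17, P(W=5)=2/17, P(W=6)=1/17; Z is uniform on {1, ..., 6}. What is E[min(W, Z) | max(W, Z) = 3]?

P(max(W, Z) = 3) = 11/51.
Summing min(W,Z)·P(x,y) over outcomes with max(W, Z) = 3 gives 7/17.
E[min(W, Z) | max(W, Z) = 3] = (7/17) / (11/51) = 21/11.

21/11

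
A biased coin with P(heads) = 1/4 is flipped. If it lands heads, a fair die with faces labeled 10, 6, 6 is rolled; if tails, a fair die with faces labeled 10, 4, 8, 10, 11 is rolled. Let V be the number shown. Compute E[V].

497/60

E[V | heads] = (10+6+6)/3 = 22/3.
E[V | tails] = (10+4+8+10+11)/5 = 43/5.
E[V] = (1/4)·(22/3) + (3/4)·(43/5) = 497/60.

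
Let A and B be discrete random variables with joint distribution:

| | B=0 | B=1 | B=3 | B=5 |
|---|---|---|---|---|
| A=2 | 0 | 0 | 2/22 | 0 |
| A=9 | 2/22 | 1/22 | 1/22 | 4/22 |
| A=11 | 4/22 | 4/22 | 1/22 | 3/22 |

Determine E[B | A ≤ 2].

P(A ≤ 2) = 1/11.
Σ B·P over the event = 3·(2/22) = 3/11.
E[B | A ≤ 2] = (3/11) / (1/11) = 3.

3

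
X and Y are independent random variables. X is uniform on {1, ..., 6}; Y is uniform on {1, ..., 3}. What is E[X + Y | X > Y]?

P(X > Y) = 2/3.
Summing (X+Y)·P(x,y) over outcomes with X > Y gives 25/6.
E[X + Y | X > Y] = (25/6) / (2/3) = 25/4.

25/4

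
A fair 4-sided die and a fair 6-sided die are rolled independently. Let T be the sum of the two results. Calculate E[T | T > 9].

10

P(T > 9) = 1/24.
Σ over the event: 10·1/24 = 5/12.
E[T | T > 9] = (5/12) / (1/24) = 10.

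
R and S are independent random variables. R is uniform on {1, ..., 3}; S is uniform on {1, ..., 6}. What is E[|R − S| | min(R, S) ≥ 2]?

17/10

Outcomes with min(R, S) ≥ 2: (2,2), (2,3), (2,4), (2,5), (2,6), (3,2), (3,3), (3,4), (3,5), (3,6), each with probability 1/18.
E[|R − S| | min(R, S) ≥ 2] = (0 + 1 + 2 + 3 + 4 + 1 + 0 + 1 + 2 + 3) / 10 = 17/10.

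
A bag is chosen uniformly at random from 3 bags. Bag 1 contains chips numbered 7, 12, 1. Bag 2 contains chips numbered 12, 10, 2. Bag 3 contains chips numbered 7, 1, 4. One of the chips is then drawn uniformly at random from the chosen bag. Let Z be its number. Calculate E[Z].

E[Z | bag 1] = (7+12+1)/3 = 20/3.
E[Z | bag 2] = (12+10+2)/3 = 8.
E[Z | bag 3] = (7+1+4)/3 = 4.
E[Z] = (1/3)·(20/3) + (1/3)·(8) + (1/3)·(4) = 56/9.

56/9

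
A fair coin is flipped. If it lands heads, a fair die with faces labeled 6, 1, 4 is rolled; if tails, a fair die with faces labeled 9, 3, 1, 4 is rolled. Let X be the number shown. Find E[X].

E[X | heads] = (6+1+4)/3 = 11/3.
E[X | tails] = (9+3+1+4)/4 = 17/4.
By the law of total expectation,
E[X] = (1/2)·(11/3) + (1/2)·(17/4) = 95/24.

95/24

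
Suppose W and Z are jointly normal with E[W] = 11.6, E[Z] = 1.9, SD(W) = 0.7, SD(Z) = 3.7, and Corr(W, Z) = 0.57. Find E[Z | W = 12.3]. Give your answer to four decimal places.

4.0090

The regression of Z on W has slope ρ·σ_Z/σ_W and passes through (μ_W, μ_Z).
E[Z | W=12.3] = 1.9 + (0.57)·(3.7/0.7)·(12.3 − (11.6)) = 1.9 + (3.0129)·(0.7) = 4.0090.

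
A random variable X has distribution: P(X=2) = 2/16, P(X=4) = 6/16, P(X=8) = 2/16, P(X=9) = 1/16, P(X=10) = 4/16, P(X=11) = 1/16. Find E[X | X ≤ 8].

P(X ≤ 8) = 5/8.
Σ over the event: 2·1/8 + 4·3/8 + 8·1/8 = 11/4.
E[X | X ≤ 8] = (11/4) / (5/8) = 22/5.

22/5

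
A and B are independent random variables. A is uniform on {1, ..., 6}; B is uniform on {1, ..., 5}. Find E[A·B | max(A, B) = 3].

27/5

Outcomes with max(A, B) = 3: (1,3), (2,3), (3,1), (3,2), (3,3), each with probability 1/30.
E[A·B | max(A, B) = 3] = (3 + 6 + 3 + 6 + 9) / 5 = 27/5.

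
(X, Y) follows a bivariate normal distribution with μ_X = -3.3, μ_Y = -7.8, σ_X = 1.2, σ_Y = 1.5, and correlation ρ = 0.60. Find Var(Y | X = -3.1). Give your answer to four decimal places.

1.4400

Var(Y | X=x) = (1 − ρ²)·σ_Y².
Var(Y | X=-3.1) = (1.5)²·(1 − (0.60)²) = 2.25·0.64 = 1.4400.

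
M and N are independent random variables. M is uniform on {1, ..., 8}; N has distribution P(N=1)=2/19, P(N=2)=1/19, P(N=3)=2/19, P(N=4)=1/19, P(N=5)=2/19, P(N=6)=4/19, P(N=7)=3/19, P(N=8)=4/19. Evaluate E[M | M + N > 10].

399/65

P(M + N > 10) = 65/152.
Summing M·P(x,y) over outcomes with M + N > 10 gives 21/8.
E[M | M + N > 10] = (21/8) / (65/152) = 399/65.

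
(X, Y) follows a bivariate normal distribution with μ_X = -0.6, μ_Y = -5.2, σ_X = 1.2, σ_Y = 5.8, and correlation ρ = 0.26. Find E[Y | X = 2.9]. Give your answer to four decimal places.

-0.8017

The regression of Y on X has slope ρ·σ_Y/σ_X and passes through (μ_X, μ_Y).
E[Y | X=2.9] = -5.2 + (0.26)·(5.8/1.2)·(2.9 − (-0.6)) = -5.2 + (1.25667)·(3.5) = -0.8017.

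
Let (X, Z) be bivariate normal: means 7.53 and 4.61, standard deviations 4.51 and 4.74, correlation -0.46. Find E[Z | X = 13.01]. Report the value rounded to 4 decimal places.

1.9606

E[Z | X=x] = μ_Z + ρ(σ_Z/σ_X)(x − μ_X) for jointly normal variables.
E[Z | X=13.01] = 4.61 + (-0.46)·(4.74/4.51)·(13.01 − (7.53)) = 4.61 + (-0.48346)·(5.48) = 1.9606.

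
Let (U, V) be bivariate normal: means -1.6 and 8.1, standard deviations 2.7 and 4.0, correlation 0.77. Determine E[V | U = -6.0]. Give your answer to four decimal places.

3.0807

The regression of V on U has slope ρ·σ_V/σ_U and passes through (μ_U, μ_V).
E[V | U=-6.0] = 8.1 + (0.77)·(4.0/2.7)·(-6.0 − (-1.6)) = 8.1 + (1.14074)·(-4.4) = 3.0807.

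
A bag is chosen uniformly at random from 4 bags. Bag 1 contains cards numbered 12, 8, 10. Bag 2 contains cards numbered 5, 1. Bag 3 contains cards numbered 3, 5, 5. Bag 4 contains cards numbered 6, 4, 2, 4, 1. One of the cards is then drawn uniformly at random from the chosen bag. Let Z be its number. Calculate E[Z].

E[Z | bag 1] = (12+8+10)/3 = 10.
E[Z | bag 2] = (5+1)/2 = 3.
E[Z | bag 3] = (3+5+5)/3 = 13/3.
E[Z | bag 4] = (6+4+2+4+1)/5 = 17/5.
E[Z] = (1/4)·(10) + (1/4)·(3) + (1/4)·(13/3) + (1/4)·(17/5) = 311/60.

311/60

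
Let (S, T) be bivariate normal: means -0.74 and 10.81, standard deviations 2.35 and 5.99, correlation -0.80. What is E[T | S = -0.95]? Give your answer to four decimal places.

11.2382

E[T | S=x] = μ_T + ρ(σ_T/σ_S)(x − μ_S) for jointly normal variables.
E[T | S=-0.95] = 10.81 + (-0.80)·(5.99/2.35)·(-0.95 − (-0.74)) = 10.81 + (-2.0391)·(-0.21) = 11.2382.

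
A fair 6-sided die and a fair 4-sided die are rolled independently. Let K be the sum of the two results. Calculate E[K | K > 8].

28/3

P(K > 8) = 1/8.
Σ over the event: 9·1/12 + 10·1/24 = 7/6.
E[K | K > 8] = (7/6) / (1/8) = 28/3.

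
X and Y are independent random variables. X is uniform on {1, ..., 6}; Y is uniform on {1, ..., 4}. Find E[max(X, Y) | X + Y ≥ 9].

17/3

P(X + Y ≥ 9) = 1/8.
Summing max(X,Y)·P(x,y) over outcomes with X + Y ≥ 9 gives 17/24.
E[max(X, Y) | X + Y ≥ 9] = (17/24) / (1/8) = 17/3.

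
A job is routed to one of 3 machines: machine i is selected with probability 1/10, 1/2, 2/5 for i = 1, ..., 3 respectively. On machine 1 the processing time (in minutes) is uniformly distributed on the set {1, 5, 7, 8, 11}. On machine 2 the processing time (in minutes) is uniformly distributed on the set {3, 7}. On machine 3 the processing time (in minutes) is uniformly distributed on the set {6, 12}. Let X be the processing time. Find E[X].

337/50

E[X | machine 1] = (1+5+7+8+11)/5 = 32/5.
E[X | machine 2] = (3+7)/2 = 5.
E[X | machine 3] = (6+12)/2 = 9.
By the law of total expectation,
E[X] = (1/10)·(32/5) + (1/2)·(5) + (2/5)·(9) = 337/50.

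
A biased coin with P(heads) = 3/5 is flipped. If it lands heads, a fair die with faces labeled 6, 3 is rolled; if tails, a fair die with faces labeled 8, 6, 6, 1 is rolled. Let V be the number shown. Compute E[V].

E[V | heads] = (6+3)/2 = 9/2.
E[V | tails] = (8+6+6+1)/4 = 21/4.
By the law of total expectation,
E[V] = (3/5)·(9/2) + (2/5)·(21/4) = 24/5.

24/5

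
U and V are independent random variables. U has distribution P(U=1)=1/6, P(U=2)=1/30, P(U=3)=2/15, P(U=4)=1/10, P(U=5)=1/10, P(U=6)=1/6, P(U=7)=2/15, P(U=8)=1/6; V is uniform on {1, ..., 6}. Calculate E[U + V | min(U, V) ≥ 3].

P(min(U, V) ≥ 3) = 8/15.
Summing (U+V)·P(x,y) over outcomes with min(U, V) ≥ 3 gives 49/9.
E[U + V | min(U, V) ≥ 3] = (49/9) / (8/15) = 245/24.

245/24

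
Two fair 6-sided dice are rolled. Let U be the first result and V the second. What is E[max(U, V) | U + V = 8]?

26/5

P(U + V = 8) = 5/36.
Summing max(U,V)·P(x,y) over outcomes with U + V = 8 gives 13/18.
E[max(U, V) | U + V = 8] = (13/18) / (5/36) = 26/5.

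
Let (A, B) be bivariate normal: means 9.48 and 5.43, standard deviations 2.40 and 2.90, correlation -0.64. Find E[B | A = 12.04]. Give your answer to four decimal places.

The regression of B on A has slope ρ·σ_B/σ_A and passes through (μ_A, μ_B).
E[B | A=12.04] = 5.43 + (-0.64)·(2.90/2.40)·(12.04 − (9.48)) = 5.43 + (-0.77333)·(2.56) = 3.4503.

3.4503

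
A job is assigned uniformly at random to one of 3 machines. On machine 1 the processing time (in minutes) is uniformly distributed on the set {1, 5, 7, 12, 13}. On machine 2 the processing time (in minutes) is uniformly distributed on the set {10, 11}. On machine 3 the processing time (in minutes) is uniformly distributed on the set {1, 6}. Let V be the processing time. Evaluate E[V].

36/5

E[V | machine 1] = (1+5+7+12+13)/5 = 38/5.
E[V | machine 2] = (10+11)/2 = 21/2.
E[V | machine 3] = (1+6)/2 = 7/2.
By the law of total expectation,
E[V] = (1/3)·(38/5) + (1/3)·(21/2) + (1/3)·(7/2) = 36/5.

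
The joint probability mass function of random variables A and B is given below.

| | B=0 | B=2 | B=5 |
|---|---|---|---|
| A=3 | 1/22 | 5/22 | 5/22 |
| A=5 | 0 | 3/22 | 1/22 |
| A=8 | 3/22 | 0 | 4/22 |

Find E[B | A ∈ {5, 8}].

P(A ∈ {5, 8}) = 1/2.
Σ B·P over the event = 2·(3/22) + 5·(1/22) + 0·(3/22) + 5·(4/22) = 31/22.
E[B | A ∈ {5, 8}] = (31/22) / (1/2) = 31/11.

31/11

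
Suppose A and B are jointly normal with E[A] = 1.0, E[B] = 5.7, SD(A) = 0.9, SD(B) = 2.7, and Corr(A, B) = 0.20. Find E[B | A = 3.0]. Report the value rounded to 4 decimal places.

6.9000

E[B | A=x] = μ_B + ρ(σ_B/σ_A)(x − μ_A) for jointly normal variables.
E[B | A=3.0] = 5.7 + (0.20)·(2.7/0.9)·(3.0 − (1.0)) = 5.7 + (0.6)·(2) = 6.9000.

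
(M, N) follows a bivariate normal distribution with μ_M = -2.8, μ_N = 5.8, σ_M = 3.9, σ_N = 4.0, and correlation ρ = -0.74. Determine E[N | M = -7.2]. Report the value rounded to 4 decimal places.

The regression of N on M has slope ρ·σ_N/σ_M and passes through (μ_M, μ_N).
E[N | M=-7.2] = 5.8 + (-0.74)·(4.0/3.9)·(-7.2 − (-2.8)) = 5.8 + (-0.75897)·(-4.4) = 9.1395.

9.1395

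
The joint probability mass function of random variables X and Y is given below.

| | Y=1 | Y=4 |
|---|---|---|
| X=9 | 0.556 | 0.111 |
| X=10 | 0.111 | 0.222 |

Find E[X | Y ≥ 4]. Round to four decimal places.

9.6667

P(Y ≥ 4) = 0.333.
Summing X·P(X=x,Y=y) over the conditioning event gives 3.219.
E[X | Y ≥ 4] = (3.219) / (0.333) = 9.6667.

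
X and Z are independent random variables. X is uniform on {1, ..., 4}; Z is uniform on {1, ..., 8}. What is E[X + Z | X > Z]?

Outcomes with X > Z: (2,1), (3,1), (3,2), (4,1), (4,2), (4,3), each with probability 1/32.
E[X + Z | X > Z] = (3 + 4 + 5 + 5 + 6 + 7) / 6 = 5.

5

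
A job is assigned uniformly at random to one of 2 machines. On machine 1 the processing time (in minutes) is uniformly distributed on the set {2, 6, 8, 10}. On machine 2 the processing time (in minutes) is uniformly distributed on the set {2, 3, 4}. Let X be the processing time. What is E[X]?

19/4

E[X | machine 1] = (2+6+8+10)/4 = 13/2.
E[X | machine 2] = (2+3+4)/3 = 3.
E[X] = (1/2)·(13/2) + (1/2)·(3) = 19/4.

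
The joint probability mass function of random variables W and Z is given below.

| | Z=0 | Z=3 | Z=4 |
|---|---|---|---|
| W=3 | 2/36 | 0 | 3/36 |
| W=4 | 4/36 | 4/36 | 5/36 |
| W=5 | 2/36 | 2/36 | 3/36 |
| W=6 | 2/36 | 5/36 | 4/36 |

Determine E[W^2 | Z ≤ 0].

102/5

P(Z ≤ 0) = 5/18.
Summing W^2·P(W=x,Z=y) over the conditioning event gives 17/3.
E[W^2 | Z ≤ 0] = (17/3) / (5/18) = 102/5.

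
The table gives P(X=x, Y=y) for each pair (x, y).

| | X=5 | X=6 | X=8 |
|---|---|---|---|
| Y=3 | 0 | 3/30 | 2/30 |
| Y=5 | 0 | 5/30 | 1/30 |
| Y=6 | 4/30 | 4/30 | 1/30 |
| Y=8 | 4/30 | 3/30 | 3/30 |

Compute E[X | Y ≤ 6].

P(Y ≤ 6) = 2/3.
Σ X·P over the event = 5·(4/30) + 6·(3/30) + 6·(5/30) + 6·(4/30) + 8·(2/30) + 8·(1/30) + 8·(1/30) = 62/15.
E[X | Y ≤ 6] = (62/15) / (2/3) = 31/5.

31/5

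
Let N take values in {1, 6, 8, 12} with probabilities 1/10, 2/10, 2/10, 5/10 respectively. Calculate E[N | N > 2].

88/9

P(N > 2) = 9/10.
Σ over the event: 6·1/5 + 8·1/5 + 12·1/2 = 44/5.
E[N | N > 2] = (44/5) / (9/10) = 88/9.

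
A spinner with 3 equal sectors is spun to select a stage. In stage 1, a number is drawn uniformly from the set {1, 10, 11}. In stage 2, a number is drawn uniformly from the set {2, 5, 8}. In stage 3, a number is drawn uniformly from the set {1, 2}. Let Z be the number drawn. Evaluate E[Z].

83/18

E[Z | stage 1] = (1+10+11)/3 = 22/3.
E[Z | stage 2] = (2+5+8)/3 = 5.
E[Z | stage 3] = (1+2)/2 = 3/2.
By the law of total expectation,
E[Z] = (1/3)·(22/3) + (1/3)·(5) + (1/3)·(3/2) = 83/18.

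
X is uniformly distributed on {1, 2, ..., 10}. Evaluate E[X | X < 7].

7/2

Given X < 7, X is equally likely to be any of {1, 2, 3, 4, 5, 6}.
E[X | X < 7] = (1 + 2 + 3 + 4 + 5 + 6) / 6 = 7/2.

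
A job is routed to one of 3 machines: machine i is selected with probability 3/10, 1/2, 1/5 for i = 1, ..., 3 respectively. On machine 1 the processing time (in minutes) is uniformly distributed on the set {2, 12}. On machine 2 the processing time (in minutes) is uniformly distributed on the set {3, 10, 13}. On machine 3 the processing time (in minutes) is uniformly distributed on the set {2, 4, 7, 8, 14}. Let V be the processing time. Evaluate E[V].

E[V | machine 1] = (2+12)/2 = 7.
E[V | machine 2] = (3+10+13)/3 = 26/3.
E[V | machine 3] = (2+4+7+8+14)/5 = 7.
E[V] = (3/10)·(7) + (1/2)·(26/3) + (1/5)·(7) = 47/6.

47/6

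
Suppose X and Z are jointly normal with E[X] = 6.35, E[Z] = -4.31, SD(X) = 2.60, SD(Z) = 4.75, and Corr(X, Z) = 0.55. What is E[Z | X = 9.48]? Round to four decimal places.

-1.1650

The regression of Z on X has slope ρ·σ_Z/σ_X and passes through (μ_X, μ_Z).
E[Z | X=9.48] = -4.31 + (0.55)·(4.75/2.60)·(9.48 − (6.35)) = -4.31 + (1.0048)·(3.13) = -1.1650.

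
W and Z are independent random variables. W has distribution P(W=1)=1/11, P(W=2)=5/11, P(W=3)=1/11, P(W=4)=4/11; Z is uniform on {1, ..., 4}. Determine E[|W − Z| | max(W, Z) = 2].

6/11

P(max(W, Z) = 2) = 1/4.
Summing |W−Z|·P(x,y) over outcomes with max(W, Z) = 2 gives 3/22.
E[|W − Z| | max(W, Z) = 2] = (3/22) / (1/4) = 6/11.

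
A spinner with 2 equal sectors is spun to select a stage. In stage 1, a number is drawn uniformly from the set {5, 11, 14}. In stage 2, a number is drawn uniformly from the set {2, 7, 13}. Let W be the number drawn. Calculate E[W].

26/3

E[W | stage 1] = (5+11+14)/3 = 10.
E[W | stage 2] = (2+7+13)/3 = 22/3.
E[W] = (1/2)·(10) + (1/2)·(22/3) = 26/3.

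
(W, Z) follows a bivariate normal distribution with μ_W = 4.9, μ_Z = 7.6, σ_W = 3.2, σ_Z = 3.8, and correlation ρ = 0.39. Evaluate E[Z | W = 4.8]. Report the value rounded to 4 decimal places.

For a bivariate normal, E[Z | W=x] = μ_Z + ρ·(σ_Z/σ_W)·(x − μ_W).
E[Z | W=4.8] = 7.6 + (0.39)·(3.8/3.2)·(4.8 − (4.9)) = 7.6 + (0.46313)·(-0.1) = 7.5537.

7.5537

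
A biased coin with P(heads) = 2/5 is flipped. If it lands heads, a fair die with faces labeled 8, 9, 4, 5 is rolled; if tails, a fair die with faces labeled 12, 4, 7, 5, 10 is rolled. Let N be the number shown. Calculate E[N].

E[N | heads] = (8+9+4+5)/4 = 13/2.
E[N | tails] = (12+4+7+5+10)/5 = 38/5.
By the law of total expectation,
E[N] = (2/5)·(13/2) + (3/5)·(38/5) = 179/25.

179/25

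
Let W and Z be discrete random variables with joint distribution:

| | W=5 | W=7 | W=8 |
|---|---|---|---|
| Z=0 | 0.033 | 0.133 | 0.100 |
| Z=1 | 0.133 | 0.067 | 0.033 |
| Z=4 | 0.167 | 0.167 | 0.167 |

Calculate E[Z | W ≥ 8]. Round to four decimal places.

P(W ≥ 8) = 0.300.
Σ Z·P over the event = 0·(0.100) + 1·(0.033) + 4·(0.167) = 0.701.
E[Z | W ≥ 8] = (0.701) / (0.300) = 2.3367.

2.3367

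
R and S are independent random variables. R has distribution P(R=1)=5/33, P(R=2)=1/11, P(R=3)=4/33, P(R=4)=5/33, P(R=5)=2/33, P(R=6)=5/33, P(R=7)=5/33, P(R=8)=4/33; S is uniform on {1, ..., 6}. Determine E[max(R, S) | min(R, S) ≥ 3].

P(min(R, S) ≥ 3) = 50/99.
Summing max(R,S)·P(x,y) over outcomes with min(R, S) ≥ 3 gives 199/66.
E[max(R, S) | min(R, S) ≥ 3] = (199/66) / (50/99) = 597/100.

597/100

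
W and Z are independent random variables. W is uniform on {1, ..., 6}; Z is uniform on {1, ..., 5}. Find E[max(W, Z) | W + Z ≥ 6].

49/10

P(W + Z ≥ 6) = 2/3.
Summing max(W,Z)·P(x,y) over outcomes with W + Z ≥ 6 gives 49/15.
E[max(W, Z) | W + Z ≥ 6] = (49/15) / (2/3) = 49/10.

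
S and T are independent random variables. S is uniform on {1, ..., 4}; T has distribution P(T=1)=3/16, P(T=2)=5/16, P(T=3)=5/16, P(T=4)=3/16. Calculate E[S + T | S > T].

21/4

P(S > T) = 3/8.
Summing (S+T)·P(x,y) over outcomes with S > T gives 63/32.
E[S + T | S > T] = (63/32) / (3/8) = 21/4.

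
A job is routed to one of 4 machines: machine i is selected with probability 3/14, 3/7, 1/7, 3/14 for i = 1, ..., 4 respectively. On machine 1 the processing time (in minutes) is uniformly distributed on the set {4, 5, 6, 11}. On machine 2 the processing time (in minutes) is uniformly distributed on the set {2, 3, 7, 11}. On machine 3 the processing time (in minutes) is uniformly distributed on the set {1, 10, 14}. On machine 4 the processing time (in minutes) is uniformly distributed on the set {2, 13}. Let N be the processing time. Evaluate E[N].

559/84

E[N | machine 1] = (4+5+6+11)/4 = 13/2.
E[N | machine 2] = (2+3+7+11)/4 = 23/4.
E[N | machine 3] = (1+10+14)/3 = 25/3.
E[N | machine 4] = (2+13)/2 = 15/2.
E[N] = (3/14)·(13/2) + (3/7)·(23/4) + (1/7)·(25/3) + (3/14)·(15/2) = 559/84.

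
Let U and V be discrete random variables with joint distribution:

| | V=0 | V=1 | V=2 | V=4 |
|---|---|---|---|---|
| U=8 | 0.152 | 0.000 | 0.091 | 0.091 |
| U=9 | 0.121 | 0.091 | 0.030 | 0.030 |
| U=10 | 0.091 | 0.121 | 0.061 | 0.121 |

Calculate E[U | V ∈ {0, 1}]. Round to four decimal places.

P(V ∈ {0, 1}) = 0.576.
Σ U·P over the event = 8·(0.152) + 9·(0.121) + 9·(0.091) + 10·(0.091) + 10·(0.121) = 5.244.
E[U | V ∈ {0, 1}] = (5.244) / (0.576) = 9.1042.

9.1042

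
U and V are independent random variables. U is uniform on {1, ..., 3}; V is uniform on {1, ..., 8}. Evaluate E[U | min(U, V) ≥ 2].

P(min(U, V) ≥ 2) = 7/12.
Summing U·P(x,y) over outcomes with min(U, V) ≥ 2 gives 35/24.
E[U | min(U, V) ≥ 2] = (35/24) / (7/12) = 5/2.

5/2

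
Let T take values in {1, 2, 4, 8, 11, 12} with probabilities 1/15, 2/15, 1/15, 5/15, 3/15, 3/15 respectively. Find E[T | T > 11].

P(T > 11) = 1/5.
Σ over the event: 12·1/5 = 12/5.
E[T | T > 11] = (12/5) / (1/5) = 12.

12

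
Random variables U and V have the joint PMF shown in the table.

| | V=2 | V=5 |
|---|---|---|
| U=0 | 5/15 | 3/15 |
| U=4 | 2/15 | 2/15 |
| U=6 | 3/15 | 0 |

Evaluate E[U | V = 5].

8/5

P(V = 5) = 1/3.
Σ U·P over the event = 0·(3/15) + 4·(2/15) = 8/15.
E[U | V = 5] = (8/15) / (1/3) = 8/5.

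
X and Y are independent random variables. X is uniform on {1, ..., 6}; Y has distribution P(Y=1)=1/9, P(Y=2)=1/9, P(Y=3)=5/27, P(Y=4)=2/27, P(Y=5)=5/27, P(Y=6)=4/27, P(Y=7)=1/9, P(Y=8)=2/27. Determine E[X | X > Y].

P(X > Y) = 17/54.
Summing X·P(x,y) over outcomes with X > Y gives 241/162.
E[X | X > Y] = (241/162) / (17/54) = 241/51.

241/51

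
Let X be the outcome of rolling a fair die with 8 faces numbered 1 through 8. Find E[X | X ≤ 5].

3

Given X ≤ 5, X is equally likely to be any of {1, 2, 3, 4, 5}.
E[X | X ≤ 5] = (1 + 2 + 3 + 4 + 5) / 5 = 3.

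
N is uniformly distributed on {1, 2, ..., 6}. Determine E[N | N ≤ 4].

Given N ≤ 4, N is equally likely to be any of {1, 2, 3, 4}.
E[N | N ≤ 4] = (1 + 2 + 3 + 4) / 4 = 5/2.

5/2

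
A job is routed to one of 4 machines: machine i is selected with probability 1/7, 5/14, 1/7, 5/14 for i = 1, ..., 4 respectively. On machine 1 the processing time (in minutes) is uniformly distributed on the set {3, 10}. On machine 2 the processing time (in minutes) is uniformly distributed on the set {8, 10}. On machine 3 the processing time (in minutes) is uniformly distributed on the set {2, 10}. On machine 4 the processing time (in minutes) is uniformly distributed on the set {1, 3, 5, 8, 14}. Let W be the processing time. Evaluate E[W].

E[W | machine 1] = (3+10)/2 = 13/2.
E[W | machine 2] = (8+10)/2 = 9.
E[W | machine 3] = (2+10)/2 = 6.
E[W | machine 4] = (1+3+5+8+14)/5 = 31/5.
E[W] = (1/7)·(13/2) + (5/14)·(9) + (1/7)·(6) + (5/14)·(31/5) = 101/14.

101/14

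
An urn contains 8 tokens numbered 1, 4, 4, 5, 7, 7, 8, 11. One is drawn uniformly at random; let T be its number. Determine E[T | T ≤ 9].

36/7

P(T ≤ 9) = 7/8.
Σ over the event: 1·1/8 + 4·1/4 + 5·1/8 + 7·1/4 + 8·1/8 = 9/2.
E[T | T ≤ 9] = (9/2) / (7/8) = 36/7.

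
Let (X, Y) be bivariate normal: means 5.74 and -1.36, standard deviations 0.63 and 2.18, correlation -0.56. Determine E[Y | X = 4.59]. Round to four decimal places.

The regression of Y on X has slope ρ·σ_Y/σ_X and passes through (μ_X, μ_Y).
E[Y | X=4.59] = -1.36 + (-0.56)·(2.18/0.63)·(4.59 − (5.74)) = -1.36 + (-1.93778)·(-1.15) = 0.8684.

0.8684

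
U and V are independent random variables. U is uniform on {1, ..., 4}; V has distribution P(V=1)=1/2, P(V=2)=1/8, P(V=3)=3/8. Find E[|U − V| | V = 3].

1

P(V = 3) = 3/8.
Summing |U−V|·P(x,y) over outcomes with V = 3 gives 3/8.
E[|U − V| | V = 3] = (3/8) / (3/8) = 1.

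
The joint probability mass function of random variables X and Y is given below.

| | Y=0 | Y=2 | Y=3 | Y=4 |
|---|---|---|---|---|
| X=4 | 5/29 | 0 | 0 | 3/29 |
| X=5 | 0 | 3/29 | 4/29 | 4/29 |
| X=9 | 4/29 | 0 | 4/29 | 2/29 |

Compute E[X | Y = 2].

5

P(Y = 2) = 3/29.
Σ X·P over the event = 5·(3/29) = 15/29.
E[X | Y = 2] = (15/29) / (3/29) = 5.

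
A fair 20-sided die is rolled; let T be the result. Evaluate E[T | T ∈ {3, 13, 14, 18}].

12

P(T ∈ {3, 13, 14, 18}) = 1/5.
Σ over the event: 3·1/20 + 13·1/20 + 14·1/20 + 18·1/20 = 12/5.
E[T | T ∈ {3, 13, 14, 18}] = (12/5) / (1/5) = 12.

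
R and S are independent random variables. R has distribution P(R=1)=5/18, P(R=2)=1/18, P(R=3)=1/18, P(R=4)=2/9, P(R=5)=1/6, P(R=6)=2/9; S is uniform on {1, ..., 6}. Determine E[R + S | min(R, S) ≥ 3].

P(min(R, S) ≥ 3) = 4/9.
Summing (R+S)·P(x,y) over outcomes with min(R, S) ≥ 3 gives 112/27.
E[R + S | min(R, S) ≥ 3] = (112/27) / (4/9) = 28/3.

28/3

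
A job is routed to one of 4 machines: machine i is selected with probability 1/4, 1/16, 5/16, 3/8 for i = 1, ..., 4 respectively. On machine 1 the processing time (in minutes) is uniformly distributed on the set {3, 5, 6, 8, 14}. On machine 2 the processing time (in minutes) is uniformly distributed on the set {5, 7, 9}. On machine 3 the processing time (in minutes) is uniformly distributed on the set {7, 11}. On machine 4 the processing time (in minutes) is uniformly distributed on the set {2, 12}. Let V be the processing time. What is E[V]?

307/40

E[V | machine 1] = (3+5+6+8+14)/5 = 36/5.
E[V | machine 2] = (5+7+9)/3 = 7.
E[V | machine 3] = (7+11)/2 = 9.
E[V | machine 4] = (2+12)/2 = 7.
E[V] = (1/4)·(36/5) + (1/16)·(7) + (5/16)·(9) + (3/8)·(7) = 307/40.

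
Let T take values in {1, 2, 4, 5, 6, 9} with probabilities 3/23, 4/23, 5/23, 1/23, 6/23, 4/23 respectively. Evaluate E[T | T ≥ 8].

9

P(T ≥ 8) = 4/23.
Σ over the event: 9·4/23 = 36/23.
E[T | T ≥ 8] = (36/23) / (4/23) = 9.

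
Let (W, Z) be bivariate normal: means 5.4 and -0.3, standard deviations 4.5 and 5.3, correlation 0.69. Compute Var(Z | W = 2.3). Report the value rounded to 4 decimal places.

14.7164

Var(Z | W=x) = (1 − ρ²)·σ_Z².
Var(Z | W=2.3) = (5.3)²·(1 − (0.69)²) = 28.09·0.5239 = 14.7164.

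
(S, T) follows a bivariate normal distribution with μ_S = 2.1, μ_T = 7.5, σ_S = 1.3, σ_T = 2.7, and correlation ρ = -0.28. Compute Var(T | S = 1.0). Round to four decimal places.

The conditional variance in a bivariate normal is σ_T²(1 − ρ²), independent of x.
Var(T | S=1.0) = (2.7)²·(1 − (-0.28)²) = 7.29·0.9216 = 6.7185.

6.7185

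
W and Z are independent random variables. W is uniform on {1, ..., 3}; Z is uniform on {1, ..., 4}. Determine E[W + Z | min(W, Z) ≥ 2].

11/2

Outcomes with min(W, Z) ≥ 2: (2,2), (2,3), (2,4), (3,2), (3,3), (3,4), each with probability 1/12.
E[W + Z | min(W, Z) ≥ 2] = (4 + 5 + 6 + 5 + 6 + 7) / 6 = 11/2.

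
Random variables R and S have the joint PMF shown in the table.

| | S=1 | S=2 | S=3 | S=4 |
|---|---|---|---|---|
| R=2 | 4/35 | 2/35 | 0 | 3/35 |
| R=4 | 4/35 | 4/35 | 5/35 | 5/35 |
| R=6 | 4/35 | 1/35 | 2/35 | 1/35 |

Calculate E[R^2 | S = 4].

128/9

P(S = 4) = 9/35.
Summing R^2·P(R=x,S=y) over the conditioning event gives 128/35.
E[R^2 | S = 4] = (128/35) / (9/35) = 128/9.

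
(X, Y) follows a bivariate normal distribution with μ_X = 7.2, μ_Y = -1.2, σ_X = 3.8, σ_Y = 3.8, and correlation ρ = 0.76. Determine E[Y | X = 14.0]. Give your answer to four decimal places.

The regression of Y on X has slope ρ·σ_Y/σ_X and passes through (μ_X, μ_Y).
E[Y | X=14.0] = -1.2 + (0.76)·(3.8/3.8)·(14.0 − (7.2)) = -1.2 + (0.76)·(6.8) = 3.9680.

3.9680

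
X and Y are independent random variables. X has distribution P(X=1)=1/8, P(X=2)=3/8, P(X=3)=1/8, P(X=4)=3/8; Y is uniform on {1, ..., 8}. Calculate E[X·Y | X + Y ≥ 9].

P(X + Y ≥ 9) = 11/32.
Summing XY·P(x,y) over outcomes with X + Y ≥ 9 gives 473/64.
E[X·Y | X + Y ≥ 9] = (473/64) / (11/32) = 43/2.

43/2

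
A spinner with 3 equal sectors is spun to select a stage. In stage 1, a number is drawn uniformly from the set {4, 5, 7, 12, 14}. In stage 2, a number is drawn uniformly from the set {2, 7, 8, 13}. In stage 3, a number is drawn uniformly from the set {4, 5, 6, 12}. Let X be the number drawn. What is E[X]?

151/20

E[X | stage 1] = (4+5+7+12+14)/5 = 42/5.
E[X | stage 2] = (2+7+8+13)/4 = 15/2.
E[X | stage 3] = (4+5+6+12)/4 = 27/4.
By the law of total expectation,
E[X] = (1/3)·(42/5) + (1/3)·(15/2) + (1/3)·(27/4) = 151/20.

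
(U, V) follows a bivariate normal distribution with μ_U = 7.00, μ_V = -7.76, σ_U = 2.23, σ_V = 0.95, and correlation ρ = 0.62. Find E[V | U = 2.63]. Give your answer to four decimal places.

-8.9142

The regression of V on U has slope ρ·σ_V/σ_U and passes through (μ_U, μ_V).
E[V | U=2.63] = -7.76 + (0.62)·(0.95/2.23)·(2.63 − (7.00)) = -7.76 + (0.26413)·(-4.37) = -8.9142.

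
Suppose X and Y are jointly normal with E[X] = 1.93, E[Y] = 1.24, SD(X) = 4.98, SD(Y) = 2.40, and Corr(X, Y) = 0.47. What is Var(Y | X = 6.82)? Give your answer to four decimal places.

Var(Y | X=x) = (1 − ρ²)·σ_Y².
Var(Y | X=6.82) = (2.40)²·(1 − (0.47)²) = 5.76·0.7791 = 4.4876.

4.4876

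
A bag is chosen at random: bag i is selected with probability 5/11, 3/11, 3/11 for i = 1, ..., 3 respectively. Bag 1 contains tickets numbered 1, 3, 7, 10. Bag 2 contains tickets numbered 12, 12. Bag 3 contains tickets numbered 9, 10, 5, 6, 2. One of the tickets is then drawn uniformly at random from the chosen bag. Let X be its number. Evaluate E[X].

E[X | bag 1] = (1+3+7+10)/4 = 21/4.
E[X | bag 2] = (12+12)/2 = 12.
E[X | bag 3] = (9+10+5+6+2)/5 = 32/5.
By the law of total expectation,
E[X] = (5/11)·(21/4) + (3/11)·(12) + (3/11)·(32/5) = 1629/220.

1629/220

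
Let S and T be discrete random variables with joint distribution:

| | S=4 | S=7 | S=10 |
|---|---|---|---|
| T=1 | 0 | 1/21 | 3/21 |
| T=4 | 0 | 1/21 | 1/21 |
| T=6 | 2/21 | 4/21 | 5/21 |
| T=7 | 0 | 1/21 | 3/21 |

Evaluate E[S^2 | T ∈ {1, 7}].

P(T ∈ {1, 7}) = 8/21.
Σ S^2·P over the event = 49·(1/21) + 49·(1/21) + 100·(3/21) + 100·(3/21) = 698/21.
E[S^2 | T ∈ {1, 7}] = (698/21) / (8/21) = 349/4.

349/4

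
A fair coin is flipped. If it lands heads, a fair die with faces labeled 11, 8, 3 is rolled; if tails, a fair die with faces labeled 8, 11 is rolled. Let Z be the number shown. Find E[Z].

101/12

E[Z | heads] = (11+8+3)/3 = 22/3.
E[Z | tails] = (8+11)/2 = 19/2.
By the law of total expectation,
E[Z] = (1/2)·(22/3) + (1/2)·(19/2) = 101/12.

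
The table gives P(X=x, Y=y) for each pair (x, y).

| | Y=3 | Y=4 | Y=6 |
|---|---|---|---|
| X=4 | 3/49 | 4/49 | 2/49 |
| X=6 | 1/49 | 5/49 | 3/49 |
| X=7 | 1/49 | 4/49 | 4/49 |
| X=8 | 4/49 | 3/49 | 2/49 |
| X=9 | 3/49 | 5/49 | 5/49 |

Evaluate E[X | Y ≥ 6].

P(Y ≥ 6) = 16/49.
Σ X·P over the event = 4·(2/49) + 6·(3/49) + 7·(4/49) + 8·(2/49) + 9·(5/49) = 115/49.
E[X | Y ≥ 6] = (115/49) / (16/49) = 115/16.

115/16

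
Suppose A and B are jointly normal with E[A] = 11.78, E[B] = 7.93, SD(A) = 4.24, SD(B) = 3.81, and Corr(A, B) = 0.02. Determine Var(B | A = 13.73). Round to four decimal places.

14.5103

The conditional variance in a bivariate normal is σ_B²(1 − ρ²), independent of x.
Var(B | A=13.73) = (3.81)²·(1 − (0.02)²) = 14.5161·0.9996 = 14.5103.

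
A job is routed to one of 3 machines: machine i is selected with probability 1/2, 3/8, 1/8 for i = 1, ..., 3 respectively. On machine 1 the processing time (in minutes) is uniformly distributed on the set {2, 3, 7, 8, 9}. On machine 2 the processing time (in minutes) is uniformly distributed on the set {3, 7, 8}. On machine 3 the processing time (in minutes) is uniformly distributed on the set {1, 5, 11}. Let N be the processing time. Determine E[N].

E[N | machine 1] = (2+3+7+8+9)/5 = 29/5.
E[N | machine 2] = (3+7+8)/3 = 6.
E[N | machine 3] = (1+5+11)/3 = 17/3.
By the law of total expectation,
E[N] = (1/2)·(29/5) + (3/8)·(6) + (1/8)·(17/3) = 703/120.

703/120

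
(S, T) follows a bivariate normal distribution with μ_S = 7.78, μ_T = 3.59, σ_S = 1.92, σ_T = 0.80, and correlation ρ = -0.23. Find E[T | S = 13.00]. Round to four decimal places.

3.0898

The regression of T on S has slope ρ·σ_T/σ_S and passes through (μ_S, μ_T).
E[T | S=13.00] = 3.59 + (-0.23)·(0.80/1.92)·(13.00 − (7.78)) = 3.59 + (-0.095833)·(5.22) = 3.0898.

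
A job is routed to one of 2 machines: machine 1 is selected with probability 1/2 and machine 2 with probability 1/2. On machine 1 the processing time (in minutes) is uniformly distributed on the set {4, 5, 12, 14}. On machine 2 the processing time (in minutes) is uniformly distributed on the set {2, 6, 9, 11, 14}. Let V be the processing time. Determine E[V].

E[V | machine 1] = (4+5+12+14)/4 = 35/4.
E[V | machine 2] = (2+6+9+11+14)/5 = 42/5.
E[V] = (1/2)·(35/4) + (1/2)·(42/5) = 343/40.

343/40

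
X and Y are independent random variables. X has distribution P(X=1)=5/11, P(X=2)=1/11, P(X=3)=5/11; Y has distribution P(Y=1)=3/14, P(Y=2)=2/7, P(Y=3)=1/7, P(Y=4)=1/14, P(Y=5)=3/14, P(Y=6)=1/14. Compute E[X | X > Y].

111/38

P(X > Y) = 19/77.
Summing X·P(x,y) over outcomes with X > Y gives 111/154.
E[X | X > Y] = (111/154) / (19/77) = 111/38.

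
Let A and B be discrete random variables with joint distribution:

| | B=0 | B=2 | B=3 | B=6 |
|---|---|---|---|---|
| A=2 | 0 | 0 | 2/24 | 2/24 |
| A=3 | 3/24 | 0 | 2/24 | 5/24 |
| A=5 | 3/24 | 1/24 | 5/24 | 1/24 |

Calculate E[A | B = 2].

5

P(B = 2) = 1/24.
Σ A·P over the event = 5·(1/24) = 5/24.
E[A | B = 2] = (5/24) / (1/24) = 5.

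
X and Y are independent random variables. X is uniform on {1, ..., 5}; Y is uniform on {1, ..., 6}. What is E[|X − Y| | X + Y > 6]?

P(X + Y > 6) = 1/2.
Summing |X−Y|·P(x,y) over outcomes with X + Y > 6 gives 29/30.
E[|X − Y| | X + Y > 6] = (29/30) / (1/2) = 29/15.

29/15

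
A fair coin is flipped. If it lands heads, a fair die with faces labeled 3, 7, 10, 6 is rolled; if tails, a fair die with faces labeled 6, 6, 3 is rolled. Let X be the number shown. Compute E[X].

23/4

E[X | heads] = (3+7+10+6)/4 = 13/2.
E[X | tails] = (6+6+3)/3 = 5.
E[X] = (1/2)·(13/2) + (1/2)·(5) = 23/4.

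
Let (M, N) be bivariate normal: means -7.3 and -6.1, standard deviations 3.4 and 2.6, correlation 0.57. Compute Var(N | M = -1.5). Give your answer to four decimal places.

4.5637

The conditional variance in a bivariate normal is σ_N²(1 − ρ²), independent of x.
Var(N | M=-1.5) = (2.6)²·(1 − (0.57)²) = 6.76·0.6751 = 4.5637.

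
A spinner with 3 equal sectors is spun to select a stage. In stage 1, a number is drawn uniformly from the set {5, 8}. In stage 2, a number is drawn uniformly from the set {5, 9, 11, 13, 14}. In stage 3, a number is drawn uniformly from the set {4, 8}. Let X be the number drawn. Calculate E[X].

229/30

E[X | stage 1] = (5+8)/2 = 13/2.
E[X | stage 2] = (5+9+11+13+14)/5 = 52/5.
E[X | stage 3] = (4+8)/2 = 6.
By the law of total expectation,
E[X] = (1/3)·(13/2) + (1/3)·(52/5) + (1/3)·(6) = 229/30.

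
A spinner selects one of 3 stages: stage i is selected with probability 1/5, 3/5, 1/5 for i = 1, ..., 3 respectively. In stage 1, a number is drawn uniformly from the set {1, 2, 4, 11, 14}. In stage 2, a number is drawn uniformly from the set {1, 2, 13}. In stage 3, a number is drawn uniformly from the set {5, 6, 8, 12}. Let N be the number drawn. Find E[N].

603/100

E[N | stage 1] = (1+2+4+11+14)/5 = 32/5.
E[N | stage 2] = (1+2+13)/3 = 16/3.
E[N | stage 3] = (5+6+8+12)/4 = 31/4.
By the law of total expectation,
E[N] = (1/5)·(32/5) + (3/5)·(16/3) + (1/5)·(31/4) = 603/100.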